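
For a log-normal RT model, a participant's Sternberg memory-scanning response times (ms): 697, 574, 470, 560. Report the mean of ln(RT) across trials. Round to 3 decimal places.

6.345

ln(RT): 6.5468, 6.3526, 6.1527, 6.3279
Σ ln(RT) = 25.3801
Mean = 25.3801/4 = 6.34502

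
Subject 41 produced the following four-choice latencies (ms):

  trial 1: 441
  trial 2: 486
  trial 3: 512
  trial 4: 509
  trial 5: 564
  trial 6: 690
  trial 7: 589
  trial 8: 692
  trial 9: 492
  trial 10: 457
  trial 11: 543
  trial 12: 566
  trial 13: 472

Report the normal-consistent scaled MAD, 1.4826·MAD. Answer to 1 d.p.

Sorted: 441, 457, 472, 486, 492, 509, 512, 543, 564, 566, 589, 690, 692 → median = 512
|x − 512| sorted: 0, 3, 20, 26, 31, 40, 52, 54, 55, 71, 77, 178, 180 → MAD = 52
Robust SD ≈ 1.4826 × 52 = 77.095

77.1 ms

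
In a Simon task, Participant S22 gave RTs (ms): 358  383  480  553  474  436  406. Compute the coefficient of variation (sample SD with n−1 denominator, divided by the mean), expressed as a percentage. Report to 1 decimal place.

n = 7, Σ = 3090, M = 441.4286
Σ(x−M)² = 26655.714; s = √(26655.714/6) = 66.6530
CV = 66.6530 / 441.4286 = 0.15099 = 15.099%

15.1%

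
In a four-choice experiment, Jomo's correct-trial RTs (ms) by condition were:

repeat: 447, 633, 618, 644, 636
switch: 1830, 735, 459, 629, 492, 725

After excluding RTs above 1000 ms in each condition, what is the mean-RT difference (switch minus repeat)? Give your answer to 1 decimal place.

switch: exclude 1830
M(repeat) = 2978/5 = 595.600
M(switch) = 3040/5 = 608.000
Difference = 608.000 − 595.600 = 12.400 ms

12.4 ms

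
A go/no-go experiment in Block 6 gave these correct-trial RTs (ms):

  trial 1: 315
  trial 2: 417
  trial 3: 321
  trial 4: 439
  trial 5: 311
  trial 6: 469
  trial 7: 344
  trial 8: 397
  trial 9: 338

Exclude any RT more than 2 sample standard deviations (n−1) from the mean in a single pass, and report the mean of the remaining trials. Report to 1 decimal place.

372.3 ms

n = 9, ΣRT = 3351, M = 372.333
Σ(x−M)² = 28058.00; s = √(28058.00/8) = 59.222
Cutoffs: 372.333 ± 2·59.222 → [253.9, 490.8]
No RTs fall outside the cutoffs; all 9 retained. Mean = 3351/9 = 372.333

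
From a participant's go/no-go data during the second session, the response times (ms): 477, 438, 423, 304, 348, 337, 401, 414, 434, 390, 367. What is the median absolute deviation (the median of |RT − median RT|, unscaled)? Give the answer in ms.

34 ms

Sorted: 304, 337, 348, 367, 390, 401, 414, 423, 434, 438, 477 → median = 401
|x − 401|: 76, 37, 22, 97, 53, 64, 0, 13, 33, 11, 34
Sorted deviations: 0, 11, 13, 22, 33, 34, 37, 53, 64, 76, 97 → MAD = 34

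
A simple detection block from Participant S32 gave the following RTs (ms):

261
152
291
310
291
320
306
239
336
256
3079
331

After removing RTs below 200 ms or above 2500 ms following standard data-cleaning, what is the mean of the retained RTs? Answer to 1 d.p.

294.1 ms

Excluded: 152, 3079
Retained (n=10): Σ = 2941
Mean = 2941/10 = 294.1000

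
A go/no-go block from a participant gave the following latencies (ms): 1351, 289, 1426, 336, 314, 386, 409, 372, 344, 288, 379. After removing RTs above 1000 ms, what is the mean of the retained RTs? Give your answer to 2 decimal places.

346.33 ms

Excluded: 1351, 1426
Retained (n=9): Σ = 3117
Mean = 3117/9 = 346.3333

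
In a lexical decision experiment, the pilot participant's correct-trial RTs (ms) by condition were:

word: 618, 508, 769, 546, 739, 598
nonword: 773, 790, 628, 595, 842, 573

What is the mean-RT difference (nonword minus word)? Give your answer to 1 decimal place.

70.5 ms

M(word) = 3778/6 = 629.667
M(nonword) = 4201/6 = 700.167
Difference = 700.167 − 629.667 = 70.500 ms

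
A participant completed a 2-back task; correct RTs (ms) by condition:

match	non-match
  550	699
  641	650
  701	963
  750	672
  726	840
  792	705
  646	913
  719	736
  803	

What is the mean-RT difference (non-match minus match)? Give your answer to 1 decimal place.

M(match) = 6328/9 = 703.111
M(non-match) = 6178/8 = 772.250
Difference = 772.250 − 703.111 = 69.139 ms

69.1 ms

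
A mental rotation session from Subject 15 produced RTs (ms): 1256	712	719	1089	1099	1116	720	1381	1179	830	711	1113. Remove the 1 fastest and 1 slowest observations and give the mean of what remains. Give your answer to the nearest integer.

983 ms

Sorted: 711, 712, 719, 720, 830, 1089, 1099, 1113, 1116, 1179, 1256, 1381
Drop lowest 1 (711) and highest 1 (1381)
Remaining (n=10): Σ = 9833, mean = 9833/10 = 983.300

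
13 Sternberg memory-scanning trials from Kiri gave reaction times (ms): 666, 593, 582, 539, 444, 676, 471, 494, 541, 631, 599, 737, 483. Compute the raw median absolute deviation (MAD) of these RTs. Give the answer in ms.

84 ms

Sorted: 444, 471, 483, 494, 539, 541, 582, 593, 599, 631, 666, 676, 737 → median = 582
|x − 582|: 84, 11, 0, 43, 138, 94, 111, 88, 41, 49, 17, 155, 99
Sorted deviations: 0, 11, 17, 41, 43, 49, 84, 88, 94, 99, 111, 138, 155 → MAD = 84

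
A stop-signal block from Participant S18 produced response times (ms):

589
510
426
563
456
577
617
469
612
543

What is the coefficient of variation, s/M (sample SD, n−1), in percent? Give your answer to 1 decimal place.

n = 10, Σ = 5362, M = 536.2000
Σ(x−M)² = 41269.600; s = √(41269.600/9) = 67.7164
CV = 67.7164 / 536.2000 = 0.12629 = 12.629%

12.6%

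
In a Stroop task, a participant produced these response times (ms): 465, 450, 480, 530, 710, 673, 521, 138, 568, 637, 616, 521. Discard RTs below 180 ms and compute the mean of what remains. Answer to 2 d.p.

561.00 ms

Excluded: 138
Retained (n=11): Σ = 6171
Mean = 6171/11 = 561.0000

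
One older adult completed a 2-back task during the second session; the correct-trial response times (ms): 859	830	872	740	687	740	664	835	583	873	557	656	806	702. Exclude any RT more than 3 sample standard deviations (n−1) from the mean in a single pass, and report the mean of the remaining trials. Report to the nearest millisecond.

n = 14, ΣRT = 10404, M = 743.143
Σ(x−M)² = 145839.71; s = √(145839.71/13) = 105.917
Cutoffs: 743.143 ± 3·105.917 → [425.4, 1060.9]
No RTs fall outside the cutoffs; all 14 retained. Mean = 10404/14 = 743.143

743 ms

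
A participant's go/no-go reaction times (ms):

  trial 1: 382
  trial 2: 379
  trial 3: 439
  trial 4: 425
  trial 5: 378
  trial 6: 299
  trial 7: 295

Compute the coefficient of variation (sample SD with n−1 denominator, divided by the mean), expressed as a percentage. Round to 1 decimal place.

15.1%

n = 7, Σ = 2597, M = 371.0000
Σ(x−M)² = 18734.000; s = √(18734.000/6) = 55.8778
CV = 55.8778 / 371.0000 = 0.15061 = 15.061%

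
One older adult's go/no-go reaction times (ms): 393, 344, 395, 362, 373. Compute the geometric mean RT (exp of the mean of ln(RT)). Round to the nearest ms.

ln(RT): 5.9738, 5.8406, 5.9789, 5.8916, 5.9216
Mean ln(RT) = 29.6066/5 = 5.92131
Geometric mean = exp(5.92131) = 372.90 ms

373 ms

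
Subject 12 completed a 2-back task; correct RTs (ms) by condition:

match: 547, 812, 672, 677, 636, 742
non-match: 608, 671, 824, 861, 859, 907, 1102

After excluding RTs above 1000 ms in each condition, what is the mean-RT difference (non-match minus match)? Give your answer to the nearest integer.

non-match: exclude 1102
M(match) = 4086/6 = 681.000
M(non-match) = 4730/6 = 788.333
Difference = 788.333 − 681.000 = 107.333 ms

107 ms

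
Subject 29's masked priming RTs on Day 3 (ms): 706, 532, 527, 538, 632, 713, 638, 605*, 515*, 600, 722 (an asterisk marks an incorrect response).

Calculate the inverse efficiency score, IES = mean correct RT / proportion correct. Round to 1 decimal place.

Correct trials (n=9): 706, 532, 527, 538, 632, 713, 638, 600, 722
Mean correct RT = 5608/9 = 623.1111 ms
Proportion correct = 9/11
IES = 623.1111 / (9/11) = 761.580 ms

761.6 ms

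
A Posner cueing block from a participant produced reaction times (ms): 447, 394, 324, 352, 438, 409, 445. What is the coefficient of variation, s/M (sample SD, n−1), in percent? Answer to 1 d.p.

12.0%

n = 7, Σ = 2809, M = 401.2857
Σ(x−M)² = 13863.429; s = √(13863.429/6) = 48.0684
CV = 48.0684 / 401.2857 = 0.11979 = 11.979%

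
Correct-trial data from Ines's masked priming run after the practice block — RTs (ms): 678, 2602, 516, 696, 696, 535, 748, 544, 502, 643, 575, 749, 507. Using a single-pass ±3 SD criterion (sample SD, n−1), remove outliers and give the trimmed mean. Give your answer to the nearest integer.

616 ms

n = 13, ΣRT = 9991, M = 768.538
Σ(x−M)² = 3742501.23; s = √(3742501.23/12) = 558.458
Cutoffs: 768.538 ± 3·558.458 → [-906.8, 2443.9]
Outside: 2602 → excluded.
Retained (n=12): Σ = 7389, mean = 7389/12 = 615.750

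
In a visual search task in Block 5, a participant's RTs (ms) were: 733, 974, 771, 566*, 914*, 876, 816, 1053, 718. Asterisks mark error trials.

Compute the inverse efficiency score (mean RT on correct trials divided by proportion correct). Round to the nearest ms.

1091 ms

Correct trials (n=7): 733, 974, 771, 876, 816, 1053, 718
Mean correct RT = 5941/7 = 848.7143 ms
Proportion correct = 7/9
IES = 848.7143 / (7/9) = 1091.204 ms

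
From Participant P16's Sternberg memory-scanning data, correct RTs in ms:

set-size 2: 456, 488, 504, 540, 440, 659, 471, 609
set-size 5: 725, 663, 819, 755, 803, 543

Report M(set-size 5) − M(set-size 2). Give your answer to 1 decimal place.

M(set-size 2) = 4167/8 = 520.875
M(set-size 5) = 4308/6 = 718.000
Difference = 718.000 − 520.875 = 197.125 ms

197.1 ms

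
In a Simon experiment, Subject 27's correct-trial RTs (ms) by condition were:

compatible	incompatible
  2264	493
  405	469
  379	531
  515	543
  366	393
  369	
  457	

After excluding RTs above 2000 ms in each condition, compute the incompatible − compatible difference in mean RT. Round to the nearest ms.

compatible: exclude 2264
M(compatible) = 2491/6 = 415.167
M(incompatible) = 2429/5 = 485.800
Difference = 485.800 − 415.167 = 70.633 ms

71 ms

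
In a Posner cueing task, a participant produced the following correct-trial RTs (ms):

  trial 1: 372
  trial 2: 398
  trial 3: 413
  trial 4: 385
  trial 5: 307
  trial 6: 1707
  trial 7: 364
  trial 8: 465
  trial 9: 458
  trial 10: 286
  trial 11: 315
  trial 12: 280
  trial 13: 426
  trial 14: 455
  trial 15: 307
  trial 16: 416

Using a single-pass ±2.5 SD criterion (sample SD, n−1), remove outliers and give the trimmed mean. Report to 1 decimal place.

376.5 ms

n = 16, ΣRT = 7354, M = 459.625
Σ(x−M)² = 1717309.75; s = √(1717309.75/15) = 338.360
Cutoffs: 459.625 ± 2.5·338.360 → [-386.3, 1305.5]
Outside: 1707 → excluded.
Retained (n=15): Σ = 5647, mean = 5647/15 = 376.467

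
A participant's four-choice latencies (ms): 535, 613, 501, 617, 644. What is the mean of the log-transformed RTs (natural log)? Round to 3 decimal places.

ln(RT): 6.2823, 6.4184, 6.2166, 6.4249, 6.4677
Σ ln(RT) = 31.8098
Mean = 31.8098/5 = 6.36196

6.362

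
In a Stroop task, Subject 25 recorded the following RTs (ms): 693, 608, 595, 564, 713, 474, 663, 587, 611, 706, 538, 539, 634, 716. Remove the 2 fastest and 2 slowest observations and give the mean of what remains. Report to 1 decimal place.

Sorted: 474, 538, 539, 564, 587, 595, 608, 611, 634, 663, 693, 706, 713, 716
Drop lowest 2 (474, 538) and highest 2 (713, 716)
Remaining (n=10): Σ = 6200, mean = 6200/10 = 620.000

620.0 ms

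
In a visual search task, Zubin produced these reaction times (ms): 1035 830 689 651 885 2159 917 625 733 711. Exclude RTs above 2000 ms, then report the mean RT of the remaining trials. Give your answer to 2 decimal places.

786.22 ms

Excluded: 2159
Retained (n=9): Σ = 7076
Mean = 7076/9 = 786.2222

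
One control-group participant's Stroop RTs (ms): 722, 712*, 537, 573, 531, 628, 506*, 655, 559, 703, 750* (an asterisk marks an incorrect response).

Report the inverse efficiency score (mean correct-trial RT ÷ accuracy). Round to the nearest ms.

844 ms

Correct trials (n=8): 722, 537, 573, 531, 628, 655, 559, 703
Mean correct RT = 4908/8 = 613.5000 ms
Proportion correct = 8/11
IES = 613.5000 / (8/11) = 843.562 ms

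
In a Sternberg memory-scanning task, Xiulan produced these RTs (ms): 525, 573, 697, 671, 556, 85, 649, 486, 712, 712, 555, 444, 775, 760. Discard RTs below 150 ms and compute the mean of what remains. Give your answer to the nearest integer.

624 ms

Excluded: 85
Retained (n=13): Σ = 8115
Mean = 8115/13 = 624.2308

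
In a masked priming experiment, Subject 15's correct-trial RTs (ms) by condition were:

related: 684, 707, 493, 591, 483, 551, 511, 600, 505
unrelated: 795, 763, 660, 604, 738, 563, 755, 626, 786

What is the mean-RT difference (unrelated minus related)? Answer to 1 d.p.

129.4 ms

M(related) = 5125/9 = 569.444
M(unrelated) = 6290/9 = 698.889
Difference = 698.889 − 569.444 = 129.444 ms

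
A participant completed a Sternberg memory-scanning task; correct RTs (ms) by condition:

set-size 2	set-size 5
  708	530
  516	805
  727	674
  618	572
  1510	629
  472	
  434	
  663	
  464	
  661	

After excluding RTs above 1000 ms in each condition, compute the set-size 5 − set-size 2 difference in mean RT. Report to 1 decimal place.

57.2 ms

set-size 2: exclude 1510
M(set-size 2) = 5263/9 = 584.778
M(set-size 5) = 3210/5 = 642.000
Difference = 642.000 − 584.778 = 57.222 ms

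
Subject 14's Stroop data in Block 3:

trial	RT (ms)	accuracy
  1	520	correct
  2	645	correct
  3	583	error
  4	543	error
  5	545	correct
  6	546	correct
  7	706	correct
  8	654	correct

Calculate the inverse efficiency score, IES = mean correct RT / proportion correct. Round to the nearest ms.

804 ms

Correct trials (n=6): 520, 645, 545, 546, 706, 654
Mean correct RT = 3616/6 = 602.6667 ms
Proportion correct = 6/8
IES = 602.6667 / (6/8) = 803.556 ms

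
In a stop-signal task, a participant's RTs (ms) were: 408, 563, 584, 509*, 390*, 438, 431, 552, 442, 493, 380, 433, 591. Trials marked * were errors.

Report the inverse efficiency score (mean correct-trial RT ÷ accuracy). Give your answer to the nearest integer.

571 ms

Correct trials (n=11): 408, 563, 584, 438, 431, 552, 442, 493, 380, 433, 591
Mean correct RT = 5315/11 = 483.1818 ms
Proportion correct = 11/13
IES = 483.1818 / (11/13) = 571.033 ms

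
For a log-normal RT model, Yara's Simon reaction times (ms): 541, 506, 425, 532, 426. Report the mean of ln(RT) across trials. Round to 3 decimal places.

ln(RT): 6.2934, 6.2265, 6.0521, 6.2766, 6.0544
Σ ln(RT) = 30.9031
Mean = 30.9031/5 = 6.18063

6.181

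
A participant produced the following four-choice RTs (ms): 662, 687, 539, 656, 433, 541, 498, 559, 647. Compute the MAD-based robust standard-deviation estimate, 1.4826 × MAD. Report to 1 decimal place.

130.5 ms

Sorted: 433, 498, 539, 541, 559, 647, 656, 662, 687 → median = 559
|x − 559| sorted: 0, 18, 20, 61, 88, 97, 103, 126, 128 → MAD = 88
Robust SD ≈ 1.4826 × 88 = 130.469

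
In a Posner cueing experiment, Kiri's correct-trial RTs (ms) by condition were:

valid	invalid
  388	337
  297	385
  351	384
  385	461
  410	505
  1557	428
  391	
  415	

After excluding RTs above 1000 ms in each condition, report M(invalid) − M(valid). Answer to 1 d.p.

40.0 ms

valid: exclude 1557
M(valid) = 2637/7 = 376.714
M(invalid) = 2500/6 = 416.667
Difference = 416.667 − 376.714 = 39.952 ms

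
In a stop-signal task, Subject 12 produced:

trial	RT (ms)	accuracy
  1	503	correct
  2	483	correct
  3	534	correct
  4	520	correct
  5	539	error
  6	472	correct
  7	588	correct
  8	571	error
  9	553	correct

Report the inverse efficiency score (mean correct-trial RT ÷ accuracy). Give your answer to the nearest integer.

Correct trials (n=7): 503, 483, 534, 520, 472, 588, 553
Mean correct RT = 3653/7 = 521.8571 ms
Proportion correct = 7/9
IES = 521.8571 / (7/9) = 670.959 ms

671 ms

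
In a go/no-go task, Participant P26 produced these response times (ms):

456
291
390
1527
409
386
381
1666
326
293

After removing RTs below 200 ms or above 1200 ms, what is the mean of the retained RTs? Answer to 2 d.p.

366.50 ms

Excluded: 1527, 1666
Retained (n=8): Σ = 2932
Mean = 2932/8 = 366.5000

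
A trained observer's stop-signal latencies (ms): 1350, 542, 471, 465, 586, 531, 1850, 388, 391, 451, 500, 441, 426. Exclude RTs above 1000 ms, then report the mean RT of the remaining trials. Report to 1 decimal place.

Excluded: 1350, 1850
Retained (n=11): Σ = 5192
Mean = 5192/11 = 472.0000

472.0 ms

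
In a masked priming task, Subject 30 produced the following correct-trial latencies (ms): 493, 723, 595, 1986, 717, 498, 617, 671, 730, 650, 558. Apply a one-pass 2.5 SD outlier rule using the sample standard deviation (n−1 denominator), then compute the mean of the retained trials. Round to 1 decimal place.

n = 11, ΣRT = 8238, M = 748.909
Σ(x−M)² = 1754272.91; s = √(1754272.91/10) = 418.840
Cutoffs: 748.909 ± 2.5·418.840 → [-298.2, 1796.0]
Outside: 1986 → excluded.
Retained (n=10): Σ = 6252, mean = 6252/10 = 625.200

625.2 ms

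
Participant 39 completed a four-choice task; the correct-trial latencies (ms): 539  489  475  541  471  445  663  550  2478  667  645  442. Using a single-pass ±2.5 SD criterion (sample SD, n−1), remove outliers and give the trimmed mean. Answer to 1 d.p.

538.8 ms

n = 12, ΣRT = 8405, M = 700.417
Σ(x−M)² = 3519642.92; s = √(3519642.92/11) = 565.657
Cutoffs: 700.417 ± 2.5·565.657 → [-713.7, 2114.6]
Outside: 2478 → excluded.
Retained (n=11): Σ = 5927, mean = 5927/11 = 538.818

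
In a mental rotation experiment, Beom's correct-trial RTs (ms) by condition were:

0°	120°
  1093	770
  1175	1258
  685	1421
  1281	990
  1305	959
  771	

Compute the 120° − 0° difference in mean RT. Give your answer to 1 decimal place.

M(0°) = 6310/6 = 1051.667
M(120°) = 5398/5 = 1079.600
Difference = 1079.600 − 1051.667 = 27.933 ms

27.9 ms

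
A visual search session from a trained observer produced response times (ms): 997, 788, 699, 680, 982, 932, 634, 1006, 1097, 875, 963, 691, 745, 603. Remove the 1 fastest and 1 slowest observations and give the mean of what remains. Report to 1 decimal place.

832.7 ms

Sorted: 603, 634, 680, 691, 699, 745, 788, 875, 932, 963, 982, 997, 1006, 1097
Drop lowest 1 (603) and highest 1 (1097)
Remaining (n=12): Σ = 9992, mean = 9992/12 = 832.667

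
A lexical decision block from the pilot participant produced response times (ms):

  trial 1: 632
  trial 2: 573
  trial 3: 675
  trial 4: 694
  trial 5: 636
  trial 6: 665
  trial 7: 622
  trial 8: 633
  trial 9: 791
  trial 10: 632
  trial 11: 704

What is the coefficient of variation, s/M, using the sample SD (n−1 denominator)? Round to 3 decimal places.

n = 11, Σ = 7257, M = 659.7273
Σ(x−M)² = 32388.182; s = √(32388.182/10) = 56.9106
CV = 56.9106 / 659.7273 = 0.08626

0.086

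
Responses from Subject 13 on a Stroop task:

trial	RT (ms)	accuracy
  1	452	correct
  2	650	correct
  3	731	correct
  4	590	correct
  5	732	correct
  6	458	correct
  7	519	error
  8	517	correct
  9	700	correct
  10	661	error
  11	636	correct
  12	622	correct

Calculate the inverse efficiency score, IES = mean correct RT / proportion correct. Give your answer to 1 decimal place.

730.6 ms

Correct trials (n=10): 452, 650, 731, 590, 732, 458, 517, 700, 636, 622
Mean correct RT = 6088/10 = 608.8000 ms
Proportion correct = 10/12
IES = 608.8000 / (10/12) = 730.560 ms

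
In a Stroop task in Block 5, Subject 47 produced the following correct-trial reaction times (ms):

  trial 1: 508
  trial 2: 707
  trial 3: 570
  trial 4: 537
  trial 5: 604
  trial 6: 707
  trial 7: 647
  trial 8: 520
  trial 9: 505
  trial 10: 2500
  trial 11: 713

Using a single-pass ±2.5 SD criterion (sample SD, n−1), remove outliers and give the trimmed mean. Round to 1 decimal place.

n = 11, ΣRT = 8518, M = 774.364
Σ(x−M)² = 3342220.55; s = √(3342220.55/10) = 578.119
Cutoffs: 774.364 ± 2.5·578.119 → [-670.9, 2219.7]
Outside: 2500 → excluded.
Retained (n=10): Σ = 6018, mean = 6018/10 = 601.800

601.8 ms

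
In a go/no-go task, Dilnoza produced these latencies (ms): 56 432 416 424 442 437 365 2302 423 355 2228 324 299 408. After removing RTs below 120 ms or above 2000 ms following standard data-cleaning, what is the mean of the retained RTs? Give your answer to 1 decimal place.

393.2 ms

Excluded: 56, 2228, 2302
Retained (n=11): Σ = 4325
Mean = 4325/11 = 393.1818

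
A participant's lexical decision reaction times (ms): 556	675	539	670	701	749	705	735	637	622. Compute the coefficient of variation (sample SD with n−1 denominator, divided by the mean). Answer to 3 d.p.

0.107

n = 10, Σ = 6589, M = 658.9000
Σ(x−M)² = 44994.900; s = √(44994.900/9) = 70.7067
CV = 70.7067 / 658.9000 = 0.10731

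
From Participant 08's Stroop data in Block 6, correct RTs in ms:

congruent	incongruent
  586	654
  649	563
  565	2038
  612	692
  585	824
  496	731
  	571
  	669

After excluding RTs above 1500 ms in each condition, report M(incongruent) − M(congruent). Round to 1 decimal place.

89.8 ms

incongruent: exclude 2038
M(congruent) = 3493/6 = 582.167
M(incongruent) = 4704/7 = 672.000
Difference = 672.000 − 582.167 = 89.833 ms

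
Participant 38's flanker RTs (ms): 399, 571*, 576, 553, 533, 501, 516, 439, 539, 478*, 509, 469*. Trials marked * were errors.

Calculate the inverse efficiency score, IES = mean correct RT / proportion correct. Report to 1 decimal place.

Correct trials (n=9): 399, 576, 553, 533, 501, 516, 439, 539, 509
Mean correct RT = 4565/9 = 507.2222 ms
Proportion correct = 9/12
IES = 507.2222 / (9/12) = 676.296 ms

676.3 ms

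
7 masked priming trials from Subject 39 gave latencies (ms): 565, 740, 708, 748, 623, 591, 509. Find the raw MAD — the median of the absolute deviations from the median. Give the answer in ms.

Sorted: 509, 565, 591, 623, 708, 740, 748 → median = 623
|x − 623|: 58, 117, 85, 125, 0, 32, 114
Sorted deviations: 0, 32, 58, 85, 114, 117, 125 → MAD = 85

85 ms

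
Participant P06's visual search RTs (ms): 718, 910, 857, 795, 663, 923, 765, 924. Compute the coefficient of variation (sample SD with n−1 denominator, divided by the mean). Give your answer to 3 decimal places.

0.122

n = 8, Σ = 6555, M = 819.3750
Σ(x−M)² = 69593.875; s = √(69593.875/7) = 99.7095
CV = 99.7095 / 819.3750 = 0.12169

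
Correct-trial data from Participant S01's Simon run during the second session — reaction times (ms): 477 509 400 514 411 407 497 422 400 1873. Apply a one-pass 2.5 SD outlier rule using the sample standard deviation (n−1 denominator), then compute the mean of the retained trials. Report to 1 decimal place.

448.6 ms

n = 10, ΣRT = 5910, M = 591.000
Σ(x−M)² = 1845788.00; s = √(1845788.00/9) = 452.866
Cutoffs: 591.000 ± 2.5·452.866 → [-541.2, 1723.2]
Outside: 1873 → excluded.
Retained (n=9): Σ = 4037, mean = 4037/9 = 448.556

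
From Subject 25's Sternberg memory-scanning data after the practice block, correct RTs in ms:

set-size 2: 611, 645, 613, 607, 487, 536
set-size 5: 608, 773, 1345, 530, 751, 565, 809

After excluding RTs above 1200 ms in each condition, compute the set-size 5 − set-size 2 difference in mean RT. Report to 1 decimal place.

set-size 5: exclude 1345
M(set-size 2) = 3499/6 = 583.167
M(set-size 5) = 4036/6 = 672.667
Difference = 672.667 − 583.167 = 89.500 ms

89.5 ms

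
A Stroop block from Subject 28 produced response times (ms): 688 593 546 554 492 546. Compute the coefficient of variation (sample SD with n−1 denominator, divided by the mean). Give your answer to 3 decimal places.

0.116

n = 6, Σ = 3419, M = 569.8333
Σ(x−M)² = 21944.833; s = √(21944.833/5) = 66.2493
CV = 66.2493 / 569.8333 = 0.11626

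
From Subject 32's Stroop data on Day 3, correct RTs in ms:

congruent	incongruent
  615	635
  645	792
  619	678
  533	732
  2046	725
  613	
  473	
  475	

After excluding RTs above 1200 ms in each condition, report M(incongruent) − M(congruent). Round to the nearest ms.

145 ms

congruent: exclude 2046
M(congruent) = 3973/7 = 567.571
M(incongruent) = 3562/5 = 712.400
Difference = 712.400 − 567.571 = 144.829 ms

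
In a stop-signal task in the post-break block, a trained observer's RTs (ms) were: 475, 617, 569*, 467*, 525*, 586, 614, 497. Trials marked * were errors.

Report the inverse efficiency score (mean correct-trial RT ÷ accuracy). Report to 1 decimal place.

892.5 ms

Correct trials (n=5): 475, 617, 586, 614, 497
Mean correct RT = 2789/5 = 557.8000 ms
Proportion correct = 5/8
IES = 557.8000 / (5/8) = 892.480 ms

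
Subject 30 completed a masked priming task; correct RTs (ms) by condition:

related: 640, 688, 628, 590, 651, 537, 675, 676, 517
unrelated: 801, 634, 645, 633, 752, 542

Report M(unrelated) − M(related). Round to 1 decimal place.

45.4 ms

M(related) = 5602/9 = 622.444
M(unrelated) = 4007/6 = 667.833
Difference = 667.833 − 622.444 = 45.389 ms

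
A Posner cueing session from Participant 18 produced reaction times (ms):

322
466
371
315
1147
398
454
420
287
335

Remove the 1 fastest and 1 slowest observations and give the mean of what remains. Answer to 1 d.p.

385.1 ms

Sorted: 287, 315, 322, 335, 371, 398, 420, 454, 466, 1147
Drop lowest 1 (287) and highest 1 (1147)
Remaining (n=8): Σ = 3081, mean = 3081/8 = 385.125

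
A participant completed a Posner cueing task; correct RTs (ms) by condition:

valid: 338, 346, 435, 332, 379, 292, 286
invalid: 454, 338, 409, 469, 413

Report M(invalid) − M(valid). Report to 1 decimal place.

M(valid) = 2408/7 = 344.000
M(invalid) = 2083/5 = 416.600
Difference = 416.600 − 344.000 = 72.600 ms

72.6 ms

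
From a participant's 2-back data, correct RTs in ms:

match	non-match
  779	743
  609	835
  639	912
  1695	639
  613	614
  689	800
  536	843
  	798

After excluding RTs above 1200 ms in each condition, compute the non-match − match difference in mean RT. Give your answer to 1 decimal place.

128.8 ms

match: exclude 1695
M(match) = 3865/6 = 644.167
M(non-match) = 6184/8 = 773.000
Difference = 773.000 − 644.167 = 128.833 ms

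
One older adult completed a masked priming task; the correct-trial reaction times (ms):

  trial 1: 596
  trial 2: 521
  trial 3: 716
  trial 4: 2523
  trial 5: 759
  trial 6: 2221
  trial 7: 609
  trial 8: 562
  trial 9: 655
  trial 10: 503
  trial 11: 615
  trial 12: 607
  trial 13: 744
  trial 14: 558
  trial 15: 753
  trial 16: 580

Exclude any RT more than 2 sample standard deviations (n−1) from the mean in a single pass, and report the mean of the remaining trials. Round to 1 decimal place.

627.0 ms

n = 16, ΣRT = 13522, M = 845.125
Σ(x−M)² = 5469725.75; s = √(5469725.75/15) = 603.861
Cutoffs: 845.125 ± 2·603.861 → [-362.6, 2052.8]
Outside: 2221, 2523 → excluded.
Retained (n=14): Σ = 8778, mean = 8778/14 = 627.000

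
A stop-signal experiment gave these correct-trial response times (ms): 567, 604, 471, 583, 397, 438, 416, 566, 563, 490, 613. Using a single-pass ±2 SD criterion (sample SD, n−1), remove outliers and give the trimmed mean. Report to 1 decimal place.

518.9 ms

n = 11, ΣRT = 5708, M = 518.909
Σ(x−M)² = 61804.91; s = √(61804.91/10) = 78.616
Cutoffs: 518.909 ± 2·78.616 → [361.7, 676.1]
No RTs fall outside the cutoffs; all 11 retained. Mean = 5708/11 = 518.909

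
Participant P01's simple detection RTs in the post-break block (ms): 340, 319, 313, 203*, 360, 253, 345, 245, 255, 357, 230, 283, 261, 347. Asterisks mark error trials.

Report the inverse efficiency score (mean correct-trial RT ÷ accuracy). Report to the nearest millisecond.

324 ms

Correct trials (n=13): 340, 319, 313, 360, 253, 345, 245, 255, 357, 230, 283, 261, 347
Mean correct RT = 3908/13 = 300.6154 ms
Proportion correct = 13/14
IES = 300.6154 / (13/14) = 323.740 ms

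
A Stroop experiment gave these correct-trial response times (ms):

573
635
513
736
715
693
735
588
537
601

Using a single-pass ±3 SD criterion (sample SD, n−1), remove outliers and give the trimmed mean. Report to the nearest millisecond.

n = 10, ΣRT = 6326, M = 632.600
Σ(x−M)² = 61604.40; s = √(61604.40/9) = 82.734
Cutoffs: 632.600 ± 3·82.734 → [384.4, 880.8]
No RTs fall outside the cutoffs; all 10 retained. Mean = 6326/10 = 632.600

633 ms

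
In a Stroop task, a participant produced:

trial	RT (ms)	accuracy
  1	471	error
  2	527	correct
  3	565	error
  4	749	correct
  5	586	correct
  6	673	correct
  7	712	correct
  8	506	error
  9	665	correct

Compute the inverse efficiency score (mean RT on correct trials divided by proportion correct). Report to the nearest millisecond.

978 ms

Correct trials (n=6): 527, 749, 586, 673, 712, 665
Mean correct RT = 3912/6 = 652.0000 ms
Proportion correct = 6/9
IES = 652.0000 / (6/9) = 978.000 ms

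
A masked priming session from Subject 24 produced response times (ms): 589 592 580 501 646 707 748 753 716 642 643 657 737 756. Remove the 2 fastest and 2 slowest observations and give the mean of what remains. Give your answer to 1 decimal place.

667.7 ms

Sorted: 501, 580, 589, 592, 642, 643, 646, 657, 707, 716, 737, 748, 753, 756
Drop lowest 2 (501, 580) and highest 2 (753, 756)
Remaining (n=10): Σ = 6677, mean = 6677/10 = 667.700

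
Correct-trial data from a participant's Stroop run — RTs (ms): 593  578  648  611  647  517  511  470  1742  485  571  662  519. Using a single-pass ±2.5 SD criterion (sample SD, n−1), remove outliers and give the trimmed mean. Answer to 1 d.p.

567.7 ms

n = 13, ΣRT = 8554, M = 658.000
Σ(x−M)² = 1321780.00; s = √(1321780.00/12) = 331.886
Cutoffs: 658.000 ± 2.5·331.886 → [-171.7, 1487.7]
Outside: 1742 → excluded.
Retained (n=12): Σ = 6812, mean = 6812/12 = 567.667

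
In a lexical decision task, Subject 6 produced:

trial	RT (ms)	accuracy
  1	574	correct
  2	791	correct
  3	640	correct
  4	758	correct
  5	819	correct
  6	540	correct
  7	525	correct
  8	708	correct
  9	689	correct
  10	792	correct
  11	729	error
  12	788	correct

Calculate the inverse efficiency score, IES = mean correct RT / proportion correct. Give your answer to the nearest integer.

756 ms

Correct trials (n=11): 574, 791, 640, 758, 819, 540, 525, 708, 689, 792, 788
Mean correct RT = 7624/11 = 693.0909 ms
Proportion correct = 11/12
IES = 693.0909 / (11/12) = 756.099 ms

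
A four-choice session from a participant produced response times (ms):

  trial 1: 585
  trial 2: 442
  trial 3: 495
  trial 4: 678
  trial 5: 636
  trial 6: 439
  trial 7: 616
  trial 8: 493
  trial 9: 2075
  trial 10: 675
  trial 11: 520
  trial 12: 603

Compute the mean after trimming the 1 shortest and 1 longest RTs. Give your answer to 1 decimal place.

Sorted: 439, 442, 493, 495, 520, 585, 603, 616, 636, 675, 678, 2075
Drop lowest 1 (439) and highest 1 (2075)
Remaining (n=10): Σ = 5743, mean = 5743/10 = 574.300

574.3 ms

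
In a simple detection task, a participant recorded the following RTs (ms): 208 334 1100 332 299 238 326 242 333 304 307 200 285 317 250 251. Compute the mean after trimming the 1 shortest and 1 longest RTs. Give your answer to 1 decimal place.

Sorted: 200, 208, 238, 242, 250, 251, 285, 299, 304, 307, 317, 326, 332, 333, 334, 1100
Drop lowest 1 (200) and highest 1 (1100)
Remaining (n=14): Σ = 4026, mean = 4026/14 = 287.571

287.6 ms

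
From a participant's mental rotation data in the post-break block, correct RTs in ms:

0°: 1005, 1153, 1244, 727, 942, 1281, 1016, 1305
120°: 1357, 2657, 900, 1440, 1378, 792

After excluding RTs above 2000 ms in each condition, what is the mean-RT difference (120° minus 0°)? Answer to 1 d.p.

89.3 ms

120°: exclude 2657
M(0°) = 8673/8 = 1084.125
M(120°) = 5867/5 = 1173.400
Difference = 1173.400 − 1084.125 = 89.275 ms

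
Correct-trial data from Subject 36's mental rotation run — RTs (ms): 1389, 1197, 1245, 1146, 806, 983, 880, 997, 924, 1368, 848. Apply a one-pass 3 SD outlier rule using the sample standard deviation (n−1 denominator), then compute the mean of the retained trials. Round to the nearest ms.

1071 ms

n = 11, ΣRT = 11783, M = 1071.182
Σ(x−M)² = 432373.64; s = √(432373.64/10) = 207.936
Cutoffs: 1071.182 ± 3·207.936 → [447.4, 1695.0]
No RTs fall outside the cutoffs; all 11 retained. Mean = 11783/11 = 1071.182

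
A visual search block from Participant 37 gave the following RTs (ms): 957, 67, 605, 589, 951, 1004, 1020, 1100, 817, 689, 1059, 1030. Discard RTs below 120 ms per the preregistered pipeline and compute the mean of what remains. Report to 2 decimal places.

892.82 ms

Excluded: 67
Retained (n=11): Σ = 9821
Mean = 9821/11 = 892.8182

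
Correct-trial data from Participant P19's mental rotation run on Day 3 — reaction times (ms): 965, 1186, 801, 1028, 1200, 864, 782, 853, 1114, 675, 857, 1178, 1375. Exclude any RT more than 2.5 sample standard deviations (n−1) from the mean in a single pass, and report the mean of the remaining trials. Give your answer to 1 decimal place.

n = 13, ΣRT = 12878, M = 990.615
Σ(x−M)² = 514069.08; s = √(514069.08/12) = 206.976
Cutoffs: 990.615 ± 2.5·206.976 → [473.2, 1508.1]
No RTs fall outside the cutoffs; all 13 retained. Mean = 12878/13 = 990.615

990.6 ms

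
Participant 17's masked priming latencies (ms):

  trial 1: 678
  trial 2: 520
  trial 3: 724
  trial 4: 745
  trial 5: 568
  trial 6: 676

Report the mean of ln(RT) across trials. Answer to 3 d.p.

ln(RT): 6.5191, 6.2538, 6.5848, 6.6134, 6.3421, 6.5162
Σ ln(RT) = 38.8295
Mean = 38.8295/6 = 6.47158

6.472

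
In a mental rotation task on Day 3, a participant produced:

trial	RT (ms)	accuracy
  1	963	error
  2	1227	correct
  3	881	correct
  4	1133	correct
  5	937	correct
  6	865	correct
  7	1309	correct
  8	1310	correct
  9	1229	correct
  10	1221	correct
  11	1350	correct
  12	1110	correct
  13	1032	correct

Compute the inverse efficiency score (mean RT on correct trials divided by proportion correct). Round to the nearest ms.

1228 ms

Correct trials (n=12): 1227, 881, 1133, 937, 865, 1309, 1310, 1229, 1221, 1350, 1110, 1032
Mean correct RT = 13604/12 = 1133.6667 ms
Proportion correct = 12/13
IES = 1133.6667 / (12/13) = 1228.139 ms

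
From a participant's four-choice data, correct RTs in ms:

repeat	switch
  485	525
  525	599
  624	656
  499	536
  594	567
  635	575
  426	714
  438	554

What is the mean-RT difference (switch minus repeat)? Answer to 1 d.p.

M(repeat) = 4226/8 = 528.250
M(switch) = 4726/8 = 590.750
Difference = 590.750 − 528.250 = 62.500 ms

62.5 ms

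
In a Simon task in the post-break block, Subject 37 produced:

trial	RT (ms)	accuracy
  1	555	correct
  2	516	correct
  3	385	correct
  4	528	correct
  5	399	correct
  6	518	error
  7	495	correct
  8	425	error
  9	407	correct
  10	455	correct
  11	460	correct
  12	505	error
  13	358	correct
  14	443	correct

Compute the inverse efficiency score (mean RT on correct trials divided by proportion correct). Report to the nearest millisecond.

Correct trials (n=11): 555, 516, 385, 528, 399, 495, 407, 455, 460, 358, 443
Mean correct RT = 5001/11 = 454.6364 ms
Proportion correct = 11/14
IES = 454.6364 / (11/14) = 578.628 ms

579 ms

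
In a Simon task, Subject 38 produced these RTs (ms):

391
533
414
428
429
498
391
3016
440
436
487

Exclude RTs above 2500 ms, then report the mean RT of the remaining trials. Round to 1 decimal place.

444.7 ms

Excluded: 3016
Retained (n=10): Σ = 4447
Mean = 4447/10 = 444.7000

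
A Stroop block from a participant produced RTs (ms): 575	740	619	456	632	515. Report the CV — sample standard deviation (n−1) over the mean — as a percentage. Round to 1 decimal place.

n = 6, Σ = 3537, M = 589.5000
Σ(x−M)² = 48909.500; s = √(48909.500/5) = 98.9035
CV = 98.9035 / 589.5000 = 0.16778 = 16.778%

16.8%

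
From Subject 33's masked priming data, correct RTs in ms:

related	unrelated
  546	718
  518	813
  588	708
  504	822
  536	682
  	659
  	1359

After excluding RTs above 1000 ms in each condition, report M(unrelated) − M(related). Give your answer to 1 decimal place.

195.3 ms

unrelated: exclude 1359
M(related) = 2692/5 = 538.400
M(unrelated) = 4402/6 = 733.667
Difference = 733.667 − 538.400 = 195.267 ms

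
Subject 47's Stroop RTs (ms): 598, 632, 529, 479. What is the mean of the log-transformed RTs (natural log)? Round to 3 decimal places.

6.321

ln(RT): 6.3936, 6.4489, 6.2710, 6.1717
Σ ln(RT) = 25.2852
Mean = 25.2852/4 = 6.32129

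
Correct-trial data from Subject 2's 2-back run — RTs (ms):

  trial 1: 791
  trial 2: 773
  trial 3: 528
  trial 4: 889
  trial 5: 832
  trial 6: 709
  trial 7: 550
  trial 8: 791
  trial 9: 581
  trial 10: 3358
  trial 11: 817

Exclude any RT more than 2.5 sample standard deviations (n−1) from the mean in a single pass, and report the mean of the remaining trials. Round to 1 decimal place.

726.1 ms

n = 11, ΣRT = 10619, M = 965.364
Σ(x−M)² = 6445418.55; s = √(6445418.55/10) = 802.834
Cutoffs: 965.364 ± 2.5·802.834 → [-1041.7, 2972.4]
Outside: 3358 → excluded.
Retained (n=10): Σ = 7261, mean = 7261/10 = 726.100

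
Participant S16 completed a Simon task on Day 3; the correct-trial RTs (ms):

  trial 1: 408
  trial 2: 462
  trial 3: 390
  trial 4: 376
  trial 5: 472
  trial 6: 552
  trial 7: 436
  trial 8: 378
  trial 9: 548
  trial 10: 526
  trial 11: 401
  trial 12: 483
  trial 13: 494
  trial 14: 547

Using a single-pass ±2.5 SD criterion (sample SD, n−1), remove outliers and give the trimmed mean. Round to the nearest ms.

n = 14, ΣRT = 6473, M = 462.357
Σ(x−M)² = 55329.21; s = √(55329.21/13) = 65.239
Cutoffs: 462.357 ± 2.5·65.239 → [299.3, 625.5]
No RTs fall outside the cutoffs; all 14 retained. Mean = 6473/14 = 462.357

462 ms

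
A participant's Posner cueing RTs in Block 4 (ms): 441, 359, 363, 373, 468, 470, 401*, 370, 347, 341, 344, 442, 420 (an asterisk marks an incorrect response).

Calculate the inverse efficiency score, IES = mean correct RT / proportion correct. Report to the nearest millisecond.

428 ms

Correct trials (n=12): 441, 359, 363, 373, 468, 470, 370, 347, 341, 344, 442, 420
Mean correct RT = 4738/12 = 394.8333 ms
Proportion correct = 12/13
IES = 394.8333 / (12/13) = 427.736 ms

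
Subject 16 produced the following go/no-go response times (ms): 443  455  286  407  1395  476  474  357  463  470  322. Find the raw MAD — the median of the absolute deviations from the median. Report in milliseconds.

21 ms

Sorted: 286, 322, 357, 407, 443, 455, 463, 470, 474, 476, 1395 → median = 455
|x − 455|: 12, 0, 169, 48, 940, 21, 19, 98, 8, 15, 133
Sorted deviations: 0, 8, 12, 15, 19, 21, 48, 98, 133, 169, 940 → MAD = 21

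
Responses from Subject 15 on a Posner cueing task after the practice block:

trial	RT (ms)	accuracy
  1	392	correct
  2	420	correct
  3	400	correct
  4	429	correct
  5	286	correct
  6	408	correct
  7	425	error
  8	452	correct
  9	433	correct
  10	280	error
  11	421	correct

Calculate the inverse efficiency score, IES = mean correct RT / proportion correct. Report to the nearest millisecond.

494 ms

Correct trials (n=9): 392, 420, 400, 429, 286, 408, 452, 433, 421
Mean correct RT = 3641/9 = 404.5556 ms
Proportion correct = 9/11
IES = 404.5556 / (9/11) = 494.457 ms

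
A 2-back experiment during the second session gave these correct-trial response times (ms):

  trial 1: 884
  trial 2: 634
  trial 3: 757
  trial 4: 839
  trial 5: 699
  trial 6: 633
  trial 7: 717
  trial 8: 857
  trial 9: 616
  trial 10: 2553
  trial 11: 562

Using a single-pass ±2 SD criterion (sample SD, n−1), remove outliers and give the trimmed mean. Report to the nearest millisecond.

720 ms

n = 11, ΣRT = 9751, M = 886.455
Σ(x−M)² = 3167500.73; s = √(3167500.73/10) = 562.806
Cutoffs: 886.455 ± 2·562.806 → [-239.2, 2012.1]
Outside: 2553 → excluded.
Retained (n=10): Σ = 7198, mean = 7198/10 = 719.800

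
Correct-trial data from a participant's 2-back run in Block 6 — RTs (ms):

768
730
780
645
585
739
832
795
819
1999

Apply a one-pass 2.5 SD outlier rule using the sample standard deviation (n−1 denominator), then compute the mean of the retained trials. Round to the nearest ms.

744 ms

n = 10, ΣRT = 8692, M = 869.200
Σ(x−M)² = 1471419.60; s = √(1471419.60/9) = 404.340
Cutoffs: 869.200 ± 2.5·404.340 → [-141.7, 1880.1]
Outside: 1999 → excluded.
Retained (n=9): Σ = 6693, mean = 6693/9 = 743.667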